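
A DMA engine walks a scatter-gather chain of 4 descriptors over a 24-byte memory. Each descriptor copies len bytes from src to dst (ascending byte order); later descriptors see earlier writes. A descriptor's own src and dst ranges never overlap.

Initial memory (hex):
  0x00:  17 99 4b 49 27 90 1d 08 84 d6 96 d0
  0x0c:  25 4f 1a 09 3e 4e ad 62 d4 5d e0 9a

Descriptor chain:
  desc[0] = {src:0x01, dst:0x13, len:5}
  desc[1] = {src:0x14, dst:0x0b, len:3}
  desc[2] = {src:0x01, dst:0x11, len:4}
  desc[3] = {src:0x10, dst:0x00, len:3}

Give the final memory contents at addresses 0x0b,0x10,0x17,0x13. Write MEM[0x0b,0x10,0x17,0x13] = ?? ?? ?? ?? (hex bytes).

MEM[0x0b,0x10,0x17,0x13] = 4b 3e 90 49

#0 dst[0x13+5] := {0x99,0x4b,0x49,0x27,0x90}
#1 dst[0x0b+3] := {0x4b,0x49,0x27}
#2 dst[0x11+4] := {0x99,0x4b,0x49,0x27}
#3 dst[0x00+3] := {0x3e,0x99,0x4b}
query mem[0x0b]=0x4b, mem[0x10]=0x3e, mem[0x17]=0x90, mem[0x13]=0x49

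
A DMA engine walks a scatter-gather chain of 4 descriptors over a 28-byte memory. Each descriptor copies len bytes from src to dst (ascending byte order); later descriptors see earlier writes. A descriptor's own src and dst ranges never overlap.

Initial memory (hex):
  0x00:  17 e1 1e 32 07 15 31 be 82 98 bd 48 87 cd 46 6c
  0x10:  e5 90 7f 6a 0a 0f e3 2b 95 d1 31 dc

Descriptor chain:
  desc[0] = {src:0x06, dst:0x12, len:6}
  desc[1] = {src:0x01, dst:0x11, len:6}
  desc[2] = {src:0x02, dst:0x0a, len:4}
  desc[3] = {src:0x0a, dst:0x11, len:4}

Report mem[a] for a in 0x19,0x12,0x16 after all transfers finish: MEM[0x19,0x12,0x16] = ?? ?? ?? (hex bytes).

  after D0: wrote 6B at 0x12 = 31be8298bd48
  after D1: wrote 6B at 0x11 = e11e32071531
  after D2: wrote 4B at 0x0a = 1e320715
  after D3: wrote 4B at 0x11 = 1e320715
query mem[0x19]=0xd1, mem[0x12]=0x32, mem[0x16]=0x31

MEM[0x19,0x12,0x16] = d1 32 31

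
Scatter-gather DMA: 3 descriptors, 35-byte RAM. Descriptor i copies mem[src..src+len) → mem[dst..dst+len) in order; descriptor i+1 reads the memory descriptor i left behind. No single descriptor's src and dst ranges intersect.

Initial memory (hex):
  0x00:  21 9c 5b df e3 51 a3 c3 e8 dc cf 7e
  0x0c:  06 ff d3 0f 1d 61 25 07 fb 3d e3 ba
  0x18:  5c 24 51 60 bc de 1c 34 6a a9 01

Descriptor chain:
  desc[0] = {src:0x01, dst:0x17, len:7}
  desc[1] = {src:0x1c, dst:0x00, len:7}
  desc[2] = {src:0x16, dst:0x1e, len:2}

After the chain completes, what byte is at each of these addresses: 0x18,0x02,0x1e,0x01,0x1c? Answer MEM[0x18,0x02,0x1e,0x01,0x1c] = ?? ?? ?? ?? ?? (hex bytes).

MEM[0x18,0x02,0x1e,0x01,0x1c] = 5b 1c e3 c3 a3

#0 dst[0x17+7] := {0x9c,0x5b,0xdf,0xe3,0x51,0xa3,0xc3}
#1 dst[0x00+7] := {0xa3,0xc3,0x1c,0x34,0x6a,0xa9,0x01}
#2 dst[0x1e+2] := {0xe3,0x9c}
query mem[0x18]=0x5b, mem[0x02]=0x1c, mem[0x1e]=0xe3, mem[0x01]=0xc3, mem[0x1c]=0xa3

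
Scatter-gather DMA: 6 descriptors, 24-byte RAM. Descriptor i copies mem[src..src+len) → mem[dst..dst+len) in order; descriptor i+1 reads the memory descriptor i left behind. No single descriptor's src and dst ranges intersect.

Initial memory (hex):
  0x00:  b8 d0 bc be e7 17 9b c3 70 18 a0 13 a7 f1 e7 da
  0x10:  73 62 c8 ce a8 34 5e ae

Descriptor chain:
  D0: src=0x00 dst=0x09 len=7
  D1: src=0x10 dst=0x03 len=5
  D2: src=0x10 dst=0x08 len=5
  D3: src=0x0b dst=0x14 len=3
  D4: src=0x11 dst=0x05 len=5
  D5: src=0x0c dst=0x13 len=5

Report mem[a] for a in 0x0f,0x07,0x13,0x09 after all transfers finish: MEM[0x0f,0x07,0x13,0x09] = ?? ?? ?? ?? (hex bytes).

#0 dst[0x09+7] := {0xb8,0xd0,0xbc,0xbe,0xe7,0x17,0x9b}
#1 dst[0x03+5] := {0x73,0x62,0xc8,0xce,0xa8}
#2 dst[0x08+5] := {0x73,0x62,0xc8,0xce,0xa8}
#3 dst[0x14+3] := {0xce,0xa8,0xe7}
#4 dst[0x05+5] := {0x62,0xc8,0xce,0xce,0xa8}
#5 dst[0x13+5] := {0xa8,0xe7,0x17,0x9b,0x73}
query mem[0x0f]=0x9b, mem[0x07]=0xce, mem[0x13]=0xa8, mem[0x09]=0xa8

MEM[0x0f,0x07,0x13,0x09] = 9b ce a8 a8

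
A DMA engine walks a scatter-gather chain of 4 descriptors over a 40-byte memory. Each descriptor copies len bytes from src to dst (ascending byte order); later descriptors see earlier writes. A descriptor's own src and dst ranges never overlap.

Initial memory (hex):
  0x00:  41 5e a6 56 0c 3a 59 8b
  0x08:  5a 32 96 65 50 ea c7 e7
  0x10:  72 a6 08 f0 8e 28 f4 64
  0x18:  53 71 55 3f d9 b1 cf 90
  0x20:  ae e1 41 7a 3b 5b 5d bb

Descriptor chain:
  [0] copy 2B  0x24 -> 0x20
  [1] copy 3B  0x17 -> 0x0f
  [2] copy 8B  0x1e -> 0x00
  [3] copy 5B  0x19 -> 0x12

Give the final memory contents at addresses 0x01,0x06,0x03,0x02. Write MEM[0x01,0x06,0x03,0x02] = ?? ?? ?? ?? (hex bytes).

MEM[0x01,0x06,0x03,0x02] = 90 3b 5b 3b

#0 dst[0x20+2] := {0x3b,0x5b}
#1 dst[0x0f+3] := {0x64,0x53,0x71}
#2 dst[0x00+8] := {0xcf,0x90,0x3b,0x5b,0x41,0x7a,0x3b,0x5b}
#3 dst[0x12+5] := {0x71,0x55,0x3f,0xd9,0xb1}
query mem[0x01]=0x90, mem[0x06]=0x3b, mem[0x03]=0x5b, mem[0x02]=0x3b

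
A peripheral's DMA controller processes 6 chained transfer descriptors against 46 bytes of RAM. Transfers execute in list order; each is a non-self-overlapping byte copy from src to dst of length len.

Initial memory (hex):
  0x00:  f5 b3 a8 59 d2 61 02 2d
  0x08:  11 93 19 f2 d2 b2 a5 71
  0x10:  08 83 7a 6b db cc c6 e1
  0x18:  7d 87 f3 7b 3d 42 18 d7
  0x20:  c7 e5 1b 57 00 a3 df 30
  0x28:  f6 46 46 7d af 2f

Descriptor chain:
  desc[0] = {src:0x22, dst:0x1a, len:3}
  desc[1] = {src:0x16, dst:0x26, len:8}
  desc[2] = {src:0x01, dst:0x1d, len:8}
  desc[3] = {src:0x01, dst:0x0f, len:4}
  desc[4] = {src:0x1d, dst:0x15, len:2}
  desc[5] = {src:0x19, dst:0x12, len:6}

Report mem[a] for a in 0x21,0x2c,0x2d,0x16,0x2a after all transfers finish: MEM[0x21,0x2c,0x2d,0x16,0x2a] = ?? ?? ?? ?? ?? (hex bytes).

MEM[0x21,0x2c,0x2d,0x16,0x2a] = 61 00 42 b3 1b

#0 dst[0x1a+3] := {0x1b,0x57,0x00}
#1 dst[0x26+8] := {0xc6,0xe1,0x7d,0x87,0x1b,0x57,0x00,0x42}
#2 dst[0x1d+8] := {0xb3,0xa8,0x59,0xd2,0x61,0x02,0x2d,0x11}
#3 dst[0x0f+4] := {0xb3,0xa8,0x59,0xd2}
#4 dst[0x15+2] := {0xb3,0xa8}
#5 dst[0x12+6] := {0x87,0x1b,0x57,0x00,0xb3,0xa8}
query mem[0x21]=0x61, mem[0x2c]=0x00, mem[0x2d]=0x42, mem[0x16]=0xb3, mem[0x2a]=0x1b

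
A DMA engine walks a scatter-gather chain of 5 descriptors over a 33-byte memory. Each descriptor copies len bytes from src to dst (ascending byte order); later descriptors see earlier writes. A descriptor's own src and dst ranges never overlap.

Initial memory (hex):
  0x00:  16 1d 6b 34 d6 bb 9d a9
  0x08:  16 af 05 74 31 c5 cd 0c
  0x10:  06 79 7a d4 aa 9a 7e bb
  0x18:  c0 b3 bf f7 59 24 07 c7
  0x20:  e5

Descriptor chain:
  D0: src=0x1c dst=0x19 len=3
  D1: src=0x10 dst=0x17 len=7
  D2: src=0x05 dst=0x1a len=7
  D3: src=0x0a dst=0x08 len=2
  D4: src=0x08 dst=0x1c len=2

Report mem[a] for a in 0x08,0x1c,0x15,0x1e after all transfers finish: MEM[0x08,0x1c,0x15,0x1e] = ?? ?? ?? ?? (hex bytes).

#0 dst[0x19+3] := {0x59,0x24,0x07}
#1 dst[0x17+7] := {0x06,0x79,0x7a,0xd4,0xaa,0x9a,0x7e}
#2 dst[0x1a+7] := {0xbb,0x9d,0xa9,0x16,0xaf,0x05,0x74}
#3 dst[0x08+2] := {0x05,0x74}
#4 dst[0x1c+2] := {0x05,0x74}
query mem[0x08]=0x05, mem[0x1c]=0x05, mem[0x15]=0x9a, mem[0x1e]=0xaf

MEM[0x08,0x1c,0x15,0x1e] = 05 05 9a af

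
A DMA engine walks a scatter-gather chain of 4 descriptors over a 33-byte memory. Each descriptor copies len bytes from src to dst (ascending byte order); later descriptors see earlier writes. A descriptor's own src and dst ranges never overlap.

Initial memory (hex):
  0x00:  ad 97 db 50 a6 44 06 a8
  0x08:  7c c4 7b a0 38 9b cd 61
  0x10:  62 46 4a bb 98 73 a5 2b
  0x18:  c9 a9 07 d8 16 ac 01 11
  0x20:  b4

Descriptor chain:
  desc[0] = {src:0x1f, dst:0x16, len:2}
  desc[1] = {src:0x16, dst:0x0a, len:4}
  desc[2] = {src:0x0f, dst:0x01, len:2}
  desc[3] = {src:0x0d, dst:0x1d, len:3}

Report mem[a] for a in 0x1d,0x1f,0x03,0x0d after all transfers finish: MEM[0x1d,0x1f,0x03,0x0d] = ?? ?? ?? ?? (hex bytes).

MEM[0x1d,0x1f,0x03,0x0d] = a9 61 50 a9

  after D0: wrote 2B at 0x16 = 11b4
  after D1: wrote 4B at 0x0a = 11b4c9a9
  after D2: wrote 2B at 0x01 = 6162
  after D3: wrote 3B at 0x1d = a9cd61
query mem[0x1d]=0xa9, mem[0x1f]=0x61, mem[0x03]=0x50, mem[0x0d]=0xa9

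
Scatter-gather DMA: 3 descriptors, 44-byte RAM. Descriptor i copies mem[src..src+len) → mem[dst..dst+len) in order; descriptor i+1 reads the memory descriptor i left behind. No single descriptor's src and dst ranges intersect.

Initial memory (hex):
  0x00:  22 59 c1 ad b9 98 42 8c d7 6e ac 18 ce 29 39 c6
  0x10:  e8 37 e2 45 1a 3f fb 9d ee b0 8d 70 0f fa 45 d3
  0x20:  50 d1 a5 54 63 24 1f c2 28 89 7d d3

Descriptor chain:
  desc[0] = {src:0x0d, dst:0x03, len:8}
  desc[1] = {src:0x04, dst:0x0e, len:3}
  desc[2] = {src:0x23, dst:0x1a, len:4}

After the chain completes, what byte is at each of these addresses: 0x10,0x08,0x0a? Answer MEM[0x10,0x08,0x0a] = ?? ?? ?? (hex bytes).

MEM[0x10,0x08,0x0a] = e8 e2 1a

D0: mem[0x03..0x0a] <- [29 39 c6 e8 37 e2 45 1a]
D1: mem[0x0e..0x10] <- [39 c6 e8]
D2: mem[0x1a..0x1d] <- [54 63 24 1f]
query mem[0x10]=0xe8, mem[0x08]=0xe2, mem[0x0a]=0x1a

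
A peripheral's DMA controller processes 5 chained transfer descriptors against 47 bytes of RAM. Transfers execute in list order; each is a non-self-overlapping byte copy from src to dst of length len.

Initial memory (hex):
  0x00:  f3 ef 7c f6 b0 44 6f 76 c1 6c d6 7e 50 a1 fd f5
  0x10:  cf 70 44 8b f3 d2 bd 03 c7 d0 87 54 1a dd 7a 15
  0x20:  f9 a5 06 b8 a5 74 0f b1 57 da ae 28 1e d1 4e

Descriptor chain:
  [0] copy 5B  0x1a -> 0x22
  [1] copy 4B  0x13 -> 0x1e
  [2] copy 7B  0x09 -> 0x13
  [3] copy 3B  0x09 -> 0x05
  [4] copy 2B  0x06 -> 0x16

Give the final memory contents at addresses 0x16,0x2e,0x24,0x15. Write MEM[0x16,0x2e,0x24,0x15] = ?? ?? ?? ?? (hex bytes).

#0 dst[0x22+5] := {0x87,0x54,0x1a,0xdd,0x7a}
#1 dst[0x1e+4] := {0x8b,0xf3,0xd2,0xbd}
#2 dst[0x13+7] := {0x6c,0xd6,0x7e,0x50,0xa1,0xfd,0xf5}
#3 dst[0x05+3] := {0x6c,0xd6,0x7e}
#4 dst[0x16+2] := {0xd6,0x7e}
query mem[0x16]=0xd6, mem[0x2e]=0x4e, mem[0x24]=0x1a, mem[0x15]=0x7e

MEM[0x16,0x2e,0x24,0x15] = d6 4e 1a 7e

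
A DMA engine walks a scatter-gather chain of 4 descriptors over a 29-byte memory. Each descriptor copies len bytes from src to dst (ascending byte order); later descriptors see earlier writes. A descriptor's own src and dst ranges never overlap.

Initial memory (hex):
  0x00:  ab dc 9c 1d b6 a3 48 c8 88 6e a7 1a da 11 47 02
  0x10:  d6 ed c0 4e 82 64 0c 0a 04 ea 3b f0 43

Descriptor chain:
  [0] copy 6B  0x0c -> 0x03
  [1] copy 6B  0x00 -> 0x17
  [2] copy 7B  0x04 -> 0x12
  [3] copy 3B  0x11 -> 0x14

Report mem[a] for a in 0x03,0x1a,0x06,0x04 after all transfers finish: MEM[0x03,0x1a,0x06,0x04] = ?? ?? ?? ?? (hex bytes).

MEM[0x03,0x1a,0x06,0x04] = da da 02 11

D0: mem[0x03..0x08] <- [da 11 47 02 d6 ed]
D1: mem[0x17..0x1c] <- [ab dc 9c da 11 47]
D2: mem[0x12..0x18] <- [11 47 02 d6 ed 6e a7]
D3: mem[0x14..0x16] <- [ed 11 47]
query mem[0x03]=0xda, mem[0x1a]=0xda, mem[0x06]=0x02, mem[0x04]=0x11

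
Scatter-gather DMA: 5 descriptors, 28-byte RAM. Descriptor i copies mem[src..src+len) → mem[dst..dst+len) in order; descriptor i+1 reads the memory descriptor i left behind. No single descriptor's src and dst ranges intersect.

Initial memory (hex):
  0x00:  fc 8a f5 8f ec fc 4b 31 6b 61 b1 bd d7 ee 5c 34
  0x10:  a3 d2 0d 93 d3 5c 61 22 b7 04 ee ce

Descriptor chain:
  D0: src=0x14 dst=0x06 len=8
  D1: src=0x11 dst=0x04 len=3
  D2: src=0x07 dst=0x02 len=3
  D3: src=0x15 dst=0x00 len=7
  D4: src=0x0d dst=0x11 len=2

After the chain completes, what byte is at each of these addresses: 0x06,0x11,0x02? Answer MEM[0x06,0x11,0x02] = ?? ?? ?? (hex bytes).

D0: mem[0x06..0x0d] <- [d3 5c 61 22 b7 04 ee ce]
D1: mem[0x04..0x06] <- [d2 0d 93]
D2: mem[0x02..0x04] <- [5c 61 22]
D3: mem[0x00..0x06] <- [5c 61 22 b7 04 ee ce]
D4: mem[0x11..0x12] <- [ce 5c]
query mem[0x06]=0xce, mem[0x11]=0xce, mem[0x02]=0x22

MEM[0x06,0x11,0x02] = ce ce 22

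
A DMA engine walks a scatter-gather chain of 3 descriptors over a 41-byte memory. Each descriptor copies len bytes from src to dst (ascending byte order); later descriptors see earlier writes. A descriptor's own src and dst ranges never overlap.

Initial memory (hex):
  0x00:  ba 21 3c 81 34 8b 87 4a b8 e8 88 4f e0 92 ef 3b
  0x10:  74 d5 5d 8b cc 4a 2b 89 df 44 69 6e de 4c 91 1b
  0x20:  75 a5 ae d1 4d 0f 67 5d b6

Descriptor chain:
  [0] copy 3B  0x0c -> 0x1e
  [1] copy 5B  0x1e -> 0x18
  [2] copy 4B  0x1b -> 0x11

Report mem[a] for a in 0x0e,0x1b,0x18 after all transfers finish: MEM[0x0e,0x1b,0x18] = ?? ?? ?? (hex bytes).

#0 dst[0x1e+3] := {0xe0,0x92,0xef}
#1 dst[0x18+5] := {0xe0,0x92,0xef,0xa5,0xae}
#2 dst[0x11+4] := {0xa5,0xae,0x4c,0xe0}
query mem[0x0e]=0xef, mem[0x1b]=0xa5, mem[0x18]=0xe0

MEM[0x0e,0x1b,0x18] = ef a5 e0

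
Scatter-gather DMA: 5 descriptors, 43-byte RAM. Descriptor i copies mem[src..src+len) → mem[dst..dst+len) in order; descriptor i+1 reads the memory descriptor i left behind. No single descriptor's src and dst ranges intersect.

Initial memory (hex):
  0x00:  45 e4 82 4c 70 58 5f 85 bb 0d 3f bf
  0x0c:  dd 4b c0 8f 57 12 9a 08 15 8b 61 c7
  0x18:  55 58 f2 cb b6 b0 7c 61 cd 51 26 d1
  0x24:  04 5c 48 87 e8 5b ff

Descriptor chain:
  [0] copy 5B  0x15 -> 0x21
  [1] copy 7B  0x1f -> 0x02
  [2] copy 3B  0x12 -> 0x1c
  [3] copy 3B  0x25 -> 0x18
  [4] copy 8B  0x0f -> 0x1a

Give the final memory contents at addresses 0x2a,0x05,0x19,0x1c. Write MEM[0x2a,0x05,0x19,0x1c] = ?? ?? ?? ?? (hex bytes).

[0] 0x15->0x21 len=5 : 8b 61 c7 55 58
[1] 0x1f->0x02 len=7 : 61 cd 8b 61 c7 55 58
[2] 0x12->0x1c len=3 : 9a 08 15
[3] 0x25->0x18 len=3 : 58 48 87
[4] 0x0f->0x1a len=8 : 8f 57 12 9a 08 15 8b 61
query mem[0x2a]=0xff, mem[0x05]=0x61, mem[0x19]=0x48, mem[0x1c]=0x12

MEM[0x2a,0x05,0x19,0x1c] = ff 61 48 12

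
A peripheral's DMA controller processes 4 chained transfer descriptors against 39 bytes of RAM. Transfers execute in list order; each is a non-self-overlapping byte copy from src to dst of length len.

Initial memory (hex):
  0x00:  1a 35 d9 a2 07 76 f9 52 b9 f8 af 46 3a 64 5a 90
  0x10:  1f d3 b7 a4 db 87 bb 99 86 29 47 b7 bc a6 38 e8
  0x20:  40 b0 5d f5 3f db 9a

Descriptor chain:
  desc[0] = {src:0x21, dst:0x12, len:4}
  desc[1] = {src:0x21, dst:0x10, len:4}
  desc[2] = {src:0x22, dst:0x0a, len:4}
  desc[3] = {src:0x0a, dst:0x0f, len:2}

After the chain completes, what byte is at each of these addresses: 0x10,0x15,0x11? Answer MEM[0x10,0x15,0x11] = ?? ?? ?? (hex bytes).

D0: mem[0x12..0x15] <- [b0 5d f5 3f]
D1: mem[0x10..0x13] <- [b0 5d f5 3f]
D2: mem[0x0a..0x0d] <- [5d f5 3f db]
D3: mem[0x0f..0x10] <- [5d f5]
query mem[0x10]=0xf5, mem[0x15]=0x3f, mem[0x11]=0x5d

MEM[0x10,0x15,0x11] = f5 3f 5d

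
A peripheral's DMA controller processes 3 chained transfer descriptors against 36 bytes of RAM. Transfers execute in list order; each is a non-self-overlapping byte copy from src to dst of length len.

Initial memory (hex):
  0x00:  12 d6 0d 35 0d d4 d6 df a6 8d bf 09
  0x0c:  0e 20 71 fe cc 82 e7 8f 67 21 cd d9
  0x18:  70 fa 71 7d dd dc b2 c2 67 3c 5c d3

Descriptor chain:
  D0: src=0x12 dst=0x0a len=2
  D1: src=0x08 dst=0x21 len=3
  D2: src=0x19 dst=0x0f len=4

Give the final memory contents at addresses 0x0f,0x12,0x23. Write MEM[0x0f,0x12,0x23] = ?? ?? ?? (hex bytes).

MEM[0x0f,0x12,0x23] = fa dd e7

D0: mem[0x0a..0x0b] <- [e7 8f]
D1: mem[0x21..0x23] <- [a6 8d e7]
D2: mem[0x0f..0x12] <- [fa 71 7d dd]
query mem[0x0f]=0xfa, mem[0x12]=0xdd, mem[0x23]=0xe7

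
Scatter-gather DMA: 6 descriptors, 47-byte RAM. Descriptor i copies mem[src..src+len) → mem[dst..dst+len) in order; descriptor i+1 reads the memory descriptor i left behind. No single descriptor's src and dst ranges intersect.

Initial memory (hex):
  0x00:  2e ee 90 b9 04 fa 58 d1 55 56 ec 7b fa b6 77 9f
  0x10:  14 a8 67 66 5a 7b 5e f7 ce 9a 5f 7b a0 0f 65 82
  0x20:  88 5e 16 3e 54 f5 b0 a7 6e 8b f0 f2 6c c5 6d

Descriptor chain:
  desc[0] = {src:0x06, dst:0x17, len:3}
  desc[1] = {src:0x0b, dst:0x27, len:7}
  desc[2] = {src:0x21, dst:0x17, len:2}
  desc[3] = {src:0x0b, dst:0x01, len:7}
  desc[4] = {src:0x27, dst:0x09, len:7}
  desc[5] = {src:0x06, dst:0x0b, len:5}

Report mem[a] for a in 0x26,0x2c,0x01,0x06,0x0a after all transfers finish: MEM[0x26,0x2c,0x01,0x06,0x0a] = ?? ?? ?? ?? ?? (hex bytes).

D0: mem[0x17..0x19] <- [58 d1 55]
D1: mem[0x27..0x2d] <- [7b fa b6 77 9f 14 a8]
D2: mem[0x17..0x18] <- [5e 16]
D3: mem[0x01..0x07] <- [7b fa b6 77 9f 14 a8]
D4: mem[0x09..0x0f] <- [7b fa b6 77 9f 14 a8]
D5: mem[0x0b..0x0f] <- [14 a8 55 7b fa]
query mem[0x26]=0xb0, mem[0x2c]=0x14, mem[0x01]=0x7b, mem[0x06]=0x14, mem[0x0a]=0xfa

MEM[0x26,0x2c,0x01,0x06,0x0a] = b0 14 7b 14 fa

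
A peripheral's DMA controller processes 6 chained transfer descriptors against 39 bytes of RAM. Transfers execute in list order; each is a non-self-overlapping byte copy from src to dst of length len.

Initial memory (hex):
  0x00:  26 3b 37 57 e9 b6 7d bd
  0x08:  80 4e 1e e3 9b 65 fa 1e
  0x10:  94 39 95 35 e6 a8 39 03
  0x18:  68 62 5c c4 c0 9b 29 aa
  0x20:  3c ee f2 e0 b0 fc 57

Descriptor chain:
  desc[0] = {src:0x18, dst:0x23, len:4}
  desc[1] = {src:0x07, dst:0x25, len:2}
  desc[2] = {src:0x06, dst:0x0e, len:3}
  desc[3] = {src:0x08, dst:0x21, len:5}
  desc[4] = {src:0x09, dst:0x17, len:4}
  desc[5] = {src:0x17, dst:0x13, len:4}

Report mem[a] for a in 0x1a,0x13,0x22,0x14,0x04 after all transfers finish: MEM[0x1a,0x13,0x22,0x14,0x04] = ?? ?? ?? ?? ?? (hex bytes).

MEM[0x1a,0x13,0x22,0x14,0x04] = 9b 4e 4e 1e e9

[0] 0x18->0x23 len=4 : 68 62 5c c4
[1] 0x07->0x25 len=2 : bd 80
[2] 0x06->0x0e len=3 : 7d bd 80
[3] 0x08->0x21 len=5 : 80 4e 1e e3 9b
[4] 0x09->0x17 len=4 : 4e 1e e3 9b
[5] 0x17->0x13 len=4 : 4e 1e e3 9b
query mem[0x1a]=0x9b, mem[0x13]=0x4e, mem[0x22]=0x4e, mem[0x14]=0x1e, mem[0x04]=0xe9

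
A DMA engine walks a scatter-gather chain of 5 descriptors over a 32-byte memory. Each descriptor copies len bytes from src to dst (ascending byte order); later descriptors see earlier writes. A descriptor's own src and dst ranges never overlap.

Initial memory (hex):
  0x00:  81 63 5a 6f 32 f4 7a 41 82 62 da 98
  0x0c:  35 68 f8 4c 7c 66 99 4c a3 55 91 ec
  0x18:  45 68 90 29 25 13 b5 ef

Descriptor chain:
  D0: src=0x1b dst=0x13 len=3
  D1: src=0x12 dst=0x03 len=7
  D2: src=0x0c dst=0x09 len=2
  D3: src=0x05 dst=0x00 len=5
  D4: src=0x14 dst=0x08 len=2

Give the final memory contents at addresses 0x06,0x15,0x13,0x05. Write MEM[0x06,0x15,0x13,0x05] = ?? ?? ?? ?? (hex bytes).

MEM[0x06,0x15,0x13,0x05] = 13 13 29 25

#0 dst[0x13+3] := {0x29,0x25,0x13}
#1 dst[0x03+7] := {0x99,0x29,0x25,0x13,0x91,0xec,0x45}
#2 dst[0x09+2] := {0x35,0x68}
#3 dst[0x00+5] := {0x25,0x13,0x91,0xec,0x35}
#4 dst[0x08+2] := {0x25,0x13}
query mem[0x06]=0x13, mem[0x15]=0x13, mem[0x13]=0x29, mem[0x05]=0x25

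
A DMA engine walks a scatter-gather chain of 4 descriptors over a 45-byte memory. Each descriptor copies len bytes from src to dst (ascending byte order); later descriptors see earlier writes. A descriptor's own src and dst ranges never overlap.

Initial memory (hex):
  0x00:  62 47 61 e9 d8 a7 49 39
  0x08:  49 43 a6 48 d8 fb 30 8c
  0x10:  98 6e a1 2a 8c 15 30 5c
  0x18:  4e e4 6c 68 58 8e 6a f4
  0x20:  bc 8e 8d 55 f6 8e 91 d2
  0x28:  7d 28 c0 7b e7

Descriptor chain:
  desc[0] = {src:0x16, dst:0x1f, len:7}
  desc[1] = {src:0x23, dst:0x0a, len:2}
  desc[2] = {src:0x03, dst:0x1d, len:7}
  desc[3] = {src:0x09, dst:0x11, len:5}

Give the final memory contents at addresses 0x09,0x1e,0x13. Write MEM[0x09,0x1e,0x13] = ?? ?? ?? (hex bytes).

D0: mem[0x1f..0x25] <- [30 5c 4e e4 6c 68 58]
D1: mem[0x0a..0x0b] <- [6c 68]
D2: mem[0x1d..0x23] <- [e9 d8 a7 49 39 49 43]
D3: mem[0x11..0x15] <- [43 6c 68 d8 fb]
query mem[0x09]=0x43, mem[0x1e]=0xd8, mem[0x13]=0x68

MEM[0x09,0x1e,0x13] = 43 d8 68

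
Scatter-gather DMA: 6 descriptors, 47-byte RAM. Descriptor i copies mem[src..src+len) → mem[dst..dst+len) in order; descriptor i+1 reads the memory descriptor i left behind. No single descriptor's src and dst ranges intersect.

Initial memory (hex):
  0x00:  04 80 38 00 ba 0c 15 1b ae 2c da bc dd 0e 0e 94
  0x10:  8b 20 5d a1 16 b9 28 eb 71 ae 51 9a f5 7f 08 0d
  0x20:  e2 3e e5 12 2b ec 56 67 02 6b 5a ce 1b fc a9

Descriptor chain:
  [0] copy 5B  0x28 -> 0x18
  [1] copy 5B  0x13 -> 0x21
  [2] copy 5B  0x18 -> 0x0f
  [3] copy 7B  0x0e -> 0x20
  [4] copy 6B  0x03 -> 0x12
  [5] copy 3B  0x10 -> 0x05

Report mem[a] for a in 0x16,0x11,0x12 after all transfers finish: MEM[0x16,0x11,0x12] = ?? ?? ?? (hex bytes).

MEM[0x16,0x11,0x12] = 1b 5a 00

[0] 0x28->0x18 len=5 : 02 6b 5a ce 1b
[1] 0x13->0x21 len=5 : a1 16 b9 28 eb
[2] 0x18->0x0f len=5 : 02 6b 5a ce 1b
[3] 0x0e->0x20 len=7 : 0e 02 6b 5a ce 1b 16
[4] 0x03->0x12 len=6 : 00 ba 0c 15 1b ae
[5] 0x10->0x05 len=3 : 6b 5a 00
query mem[0x16]=0x1b, mem[0x11]=0x5a, mem[0x12]=0x00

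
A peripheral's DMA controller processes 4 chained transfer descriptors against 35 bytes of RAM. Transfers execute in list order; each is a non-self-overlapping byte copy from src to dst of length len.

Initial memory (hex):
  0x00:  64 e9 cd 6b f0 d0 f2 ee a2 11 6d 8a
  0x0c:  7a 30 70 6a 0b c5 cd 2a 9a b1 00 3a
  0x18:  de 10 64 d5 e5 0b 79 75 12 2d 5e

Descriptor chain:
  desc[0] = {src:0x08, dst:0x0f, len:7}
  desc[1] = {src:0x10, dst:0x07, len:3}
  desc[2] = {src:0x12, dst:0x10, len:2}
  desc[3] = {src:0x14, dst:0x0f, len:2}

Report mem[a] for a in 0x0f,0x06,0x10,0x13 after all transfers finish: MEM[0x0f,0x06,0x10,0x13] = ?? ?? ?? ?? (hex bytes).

#0 dst[0x0f+7] := {0xa2,0x11,0x6d,0x8a,0x7a,0x30,0x70}
#1 dst[0x07+3] := {0x11,0x6d,0x8a}
#2 dst[0x10+2] := {0x8a,0x7a}
#3 dst[0x0f+2] := {0x30,0x70}
query mem[0x0f]=0x30, mem[0x06]=0xf2, mem[0x10]=0x70, mem[0x13]=0x7a

MEM[0x0f,0x06,0x10,0x13] = 30 f2 70 7a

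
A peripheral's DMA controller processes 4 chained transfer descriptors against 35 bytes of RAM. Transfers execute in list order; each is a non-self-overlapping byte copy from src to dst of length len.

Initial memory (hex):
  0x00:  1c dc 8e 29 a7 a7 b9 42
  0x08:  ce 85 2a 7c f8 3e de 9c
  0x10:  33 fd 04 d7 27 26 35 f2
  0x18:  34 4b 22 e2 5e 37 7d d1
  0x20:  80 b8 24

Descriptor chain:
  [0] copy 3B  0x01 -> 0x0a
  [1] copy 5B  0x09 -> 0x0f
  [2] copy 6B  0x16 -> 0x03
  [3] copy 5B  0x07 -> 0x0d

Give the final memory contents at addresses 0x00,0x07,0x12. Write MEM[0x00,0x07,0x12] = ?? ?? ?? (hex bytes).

#0 dst[0x0a+3] := {0xdc,0x8e,0x29}
#1 dst[0x0f+5] := {0x85,0xdc,0x8e,0x29,0x3e}
#2 dst[0x03+6] := {0x35,0xf2,0x34,0x4b,0x22,0xe2}
#3 dst[0x0d+5] := {0x22,0xe2,0x85,0xdc,0x8e}
query mem[0x00]=0x1c, mem[0x07]=0x22, mem[0x12]=0x29

MEM[0x00,0x07,0x12] = 1c 22 29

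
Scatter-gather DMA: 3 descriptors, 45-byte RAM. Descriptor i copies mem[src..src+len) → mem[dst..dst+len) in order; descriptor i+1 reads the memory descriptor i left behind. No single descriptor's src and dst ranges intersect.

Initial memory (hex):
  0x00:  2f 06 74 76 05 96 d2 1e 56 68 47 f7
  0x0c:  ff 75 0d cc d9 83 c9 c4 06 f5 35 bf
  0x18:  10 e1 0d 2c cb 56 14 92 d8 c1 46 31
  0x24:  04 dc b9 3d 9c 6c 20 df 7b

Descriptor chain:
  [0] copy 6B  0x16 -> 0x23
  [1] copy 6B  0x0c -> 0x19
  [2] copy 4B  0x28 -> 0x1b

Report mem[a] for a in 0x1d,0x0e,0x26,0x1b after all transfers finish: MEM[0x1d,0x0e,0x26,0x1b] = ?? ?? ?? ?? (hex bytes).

[0] 0x16->0x23 len=6 : 35 bf 10 e1 0d 2c
[1] 0x0c->0x19 len=6 : ff 75 0d cc d9 83
[2] 0x28->0x1b len=4 : 2c 6c 20 df
query mem[0x1d]=0x20, mem[0x0e]=0x0d, mem[0x26]=0xe1, mem[0x1b]=0x2c

MEM[0x1d,0x0e,0x26,0x1b] = 20 0d e1 2c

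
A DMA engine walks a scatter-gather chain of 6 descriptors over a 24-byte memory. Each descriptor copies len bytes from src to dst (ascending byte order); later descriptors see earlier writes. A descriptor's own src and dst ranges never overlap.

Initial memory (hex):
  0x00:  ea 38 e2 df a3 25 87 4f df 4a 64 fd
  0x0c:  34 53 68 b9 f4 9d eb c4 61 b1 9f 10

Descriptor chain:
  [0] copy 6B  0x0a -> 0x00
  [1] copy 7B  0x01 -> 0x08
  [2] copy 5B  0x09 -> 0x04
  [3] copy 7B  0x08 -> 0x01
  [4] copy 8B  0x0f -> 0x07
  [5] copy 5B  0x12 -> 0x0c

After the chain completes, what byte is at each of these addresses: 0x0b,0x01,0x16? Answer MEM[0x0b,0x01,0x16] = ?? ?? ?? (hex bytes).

MEM[0x0b,0x01,0x16] = c4 87 9f

#0 dst[0x00+6] := {0x64,0xfd,0x34,0x53,0x68,0xb9}
#1 dst[0x08+7] := {0xfd,0x34,0x53,0x68,0xb9,0x87,0x4f}
#2 dst[0x04+5] := {0x34,0x53,0x68,0xb9,0x87}
#3 dst[0x01+7] := {0x87,0x34,0x53,0x68,0xb9,0x87,0x4f}
#4 dst[0x07+8] := {0xb9,0xf4,0x9d,0xeb,0xc4,0x61,0xb1,0x9f}
#5 dst[0x0c+5] := {0xeb,0xc4,0x61,0xb1,0x9f}
query mem[0x0b]=0xc4, mem[0x01]=0x87, mem[0x16]=0x9f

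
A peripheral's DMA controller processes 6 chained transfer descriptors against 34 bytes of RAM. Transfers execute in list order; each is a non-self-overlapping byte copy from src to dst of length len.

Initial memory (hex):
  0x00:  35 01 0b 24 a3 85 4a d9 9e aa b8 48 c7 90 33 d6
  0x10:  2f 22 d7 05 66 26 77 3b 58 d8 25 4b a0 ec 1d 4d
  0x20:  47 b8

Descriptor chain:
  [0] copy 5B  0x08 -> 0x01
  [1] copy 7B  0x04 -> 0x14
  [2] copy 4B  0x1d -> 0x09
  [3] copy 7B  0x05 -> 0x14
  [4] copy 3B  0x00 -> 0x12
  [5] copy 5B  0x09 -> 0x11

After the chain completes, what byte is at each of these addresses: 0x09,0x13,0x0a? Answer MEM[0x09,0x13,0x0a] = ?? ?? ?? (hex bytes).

  after D0: wrote 5B at 0x01 = 9eaab848c7
  after D1: wrote 7B at 0x14 = 48c74ad99eaab8
  after D2: wrote 4B at 0x09 = ec1d4d47
  after D3: wrote 7B at 0x14 = c74ad99eec1d4d
  after D4: wrote 3B at 0x12 = 359eaa
  after D5: wrote 5B at 0x11 = ec1d4d4790
query mem[0x09]=0xec, mem[0x13]=0x4d, mem[0x0a]=0x1d

MEM[0x09,0x13,0x0a] = ec 4d 1d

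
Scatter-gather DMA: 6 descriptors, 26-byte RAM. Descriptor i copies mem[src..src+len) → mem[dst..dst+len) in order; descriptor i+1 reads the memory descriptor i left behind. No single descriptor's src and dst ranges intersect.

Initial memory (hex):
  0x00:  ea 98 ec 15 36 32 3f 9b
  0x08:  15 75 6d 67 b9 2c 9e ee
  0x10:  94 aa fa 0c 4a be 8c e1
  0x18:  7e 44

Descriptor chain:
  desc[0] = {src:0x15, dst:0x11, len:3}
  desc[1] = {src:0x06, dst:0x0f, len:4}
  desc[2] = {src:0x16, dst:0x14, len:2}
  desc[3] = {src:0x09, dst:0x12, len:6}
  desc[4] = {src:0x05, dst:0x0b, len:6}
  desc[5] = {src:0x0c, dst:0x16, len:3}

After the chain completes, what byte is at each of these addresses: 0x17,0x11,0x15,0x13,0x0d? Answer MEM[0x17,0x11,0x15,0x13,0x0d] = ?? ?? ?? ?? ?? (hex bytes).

#0 dst[0x11+3] := {0xbe,0x8c,0xe1}
#1 dst[0x0f+4] := {0x3f,0x9b,0x15,0x75}
#2 dst[0x14+2] := {0x8c,0xe1}
#3 dst[0x12+6] := {0x75,0x6d,0x67,0xb9,0x2c,0x9e}
#4 dst[0x0b+6] := {0x32,0x3f,0x9b,0x15,0x75,0x6d}
#5 dst[0x16+3] := {0x3f,0x9b,0x15}
query mem[0x17]=0x9b, mem[0x11]=0x15, mem[0x15]=0xb9, mem[0x13]=0x6d, mem[0x0d]=0x9b

MEM[0x17,0x11,0x15,0x13,0x0d] = 9b 15 b9 6d 9b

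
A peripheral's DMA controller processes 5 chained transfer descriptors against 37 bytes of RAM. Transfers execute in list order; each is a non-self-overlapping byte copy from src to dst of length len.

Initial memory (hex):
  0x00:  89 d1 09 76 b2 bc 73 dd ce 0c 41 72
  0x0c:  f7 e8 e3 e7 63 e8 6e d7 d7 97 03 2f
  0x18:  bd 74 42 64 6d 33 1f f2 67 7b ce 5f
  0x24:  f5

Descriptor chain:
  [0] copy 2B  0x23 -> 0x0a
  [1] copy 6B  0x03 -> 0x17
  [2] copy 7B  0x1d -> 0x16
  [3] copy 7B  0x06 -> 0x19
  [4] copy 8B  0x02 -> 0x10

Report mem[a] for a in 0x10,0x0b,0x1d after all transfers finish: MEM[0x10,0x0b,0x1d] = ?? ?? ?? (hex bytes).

MEM[0x10,0x0b,0x1d] = 09 f5 5f

#0 dst[0x0a+2] := {0x5f,0xf5}
#1 dst[0x17+6] := {0x76,0xb2,0xbc,0x73,0xdd,0xce}
#2 dst[0x16+7] := {0x33,0x1f,0xf2,0x67,0x7b,0xce,0x5f}
#3 dst[0x19+7] := {0x73,0xdd,0xce,0x0c,0x5f,0xf5,0xf7}
#4 dst[0x10+8] := {0x09,0x76,0xb2,0xbc,0x73,0xdd,0xce,0x0c}
query mem[0x10]=0x09, mem[0x0b]=0xf5, mem[0x1d]=0x5f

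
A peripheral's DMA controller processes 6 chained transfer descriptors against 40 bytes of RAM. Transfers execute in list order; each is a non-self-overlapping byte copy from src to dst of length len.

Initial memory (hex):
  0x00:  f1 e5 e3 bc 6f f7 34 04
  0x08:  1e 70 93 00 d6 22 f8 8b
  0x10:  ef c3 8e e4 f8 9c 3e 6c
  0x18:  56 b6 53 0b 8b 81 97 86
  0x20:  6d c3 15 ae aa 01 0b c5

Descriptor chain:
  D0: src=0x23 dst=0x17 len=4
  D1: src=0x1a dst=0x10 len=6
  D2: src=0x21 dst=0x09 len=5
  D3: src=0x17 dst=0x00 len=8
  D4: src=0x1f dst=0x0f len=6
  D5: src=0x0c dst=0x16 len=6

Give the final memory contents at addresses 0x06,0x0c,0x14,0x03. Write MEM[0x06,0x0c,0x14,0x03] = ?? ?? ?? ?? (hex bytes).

#0 dst[0x17+4] := {0xae,0xaa,0x01,0x0b}
#1 dst[0x10+6] := {0x0b,0x0b,0x8b,0x81,0x97,0x86}
#2 dst[0x09+5] := {0xc3,0x15,0xae,0xaa,0x01}
#3 dst[0x00+8] := {0xae,0xaa,0x01,0x0b,0x0b,0x8b,0x81,0x97}
#4 dst[0x0f+6] := {0x86,0x6d,0xc3,0x15,0xae,0xaa}
#5 dst[0x16+6] := {0xaa,0x01,0xf8,0x86,0x6d,0xc3}
query mem[0x06]=0x81, mem[0x0c]=0xaa, mem[0x14]=0xaa, mem[0x03]=0x0b

MEM[0x06,0x0c,0x14,0x03] = 81 aa aa 0b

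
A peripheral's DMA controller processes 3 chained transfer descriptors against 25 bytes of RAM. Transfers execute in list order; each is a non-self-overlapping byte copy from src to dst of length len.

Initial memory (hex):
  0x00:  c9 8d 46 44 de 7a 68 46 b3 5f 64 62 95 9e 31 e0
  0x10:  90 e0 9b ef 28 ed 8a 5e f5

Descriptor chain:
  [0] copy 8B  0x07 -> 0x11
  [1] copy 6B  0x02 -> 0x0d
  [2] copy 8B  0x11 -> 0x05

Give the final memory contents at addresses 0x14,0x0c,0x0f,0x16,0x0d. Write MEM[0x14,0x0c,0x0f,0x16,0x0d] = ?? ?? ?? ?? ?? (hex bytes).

MEM[0x14,0x0c,0x0f,0x16,0x0d] = 64 31 de 95 46

[0] 0x07->0x11 len=8 : 46 b3 5f 64 62 95 9e 31
[1] 0x02->0x0d len=6 : 46 44 de 7a 68 46
[2] 0x11->0x05 len=8 : 68 46 5f 64 62 95 9e 31
query mem[0x14]=0x64, mem[0x0c]=0x31, mem[0x0f]=0xde, mem[0x16]=0x95, mem[0x0d]=0x46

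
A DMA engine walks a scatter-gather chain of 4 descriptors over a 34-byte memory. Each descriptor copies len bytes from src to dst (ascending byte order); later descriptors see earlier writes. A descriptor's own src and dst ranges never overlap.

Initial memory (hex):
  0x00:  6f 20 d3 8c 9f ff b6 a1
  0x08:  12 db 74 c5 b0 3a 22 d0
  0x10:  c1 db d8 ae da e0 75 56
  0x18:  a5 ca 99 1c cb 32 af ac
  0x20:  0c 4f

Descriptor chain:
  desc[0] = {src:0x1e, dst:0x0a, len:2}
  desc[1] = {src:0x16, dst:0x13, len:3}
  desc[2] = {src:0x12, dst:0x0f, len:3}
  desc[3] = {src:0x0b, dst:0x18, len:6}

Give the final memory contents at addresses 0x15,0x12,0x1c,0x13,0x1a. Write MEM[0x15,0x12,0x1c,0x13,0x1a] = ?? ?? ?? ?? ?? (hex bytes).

  after D0: wrote 2B at 0x0a = afac
  after D1: wrote 3B at 0x13 = 7556a5
  after D2: wrote 3B at 0x0f = d87556
  after D3: wrote 6B at 0x18 = acb03a22d875
query mem[0x15]=0xa5, mem[0x12]=0xd8, mem[0x1c]=0xd8, mem[0x13]=0x75, mem[0x1a]=0x3a

MEM[0x15,0x12,0x1c,0x13,0x1a] = a5 d8 d8 75 3a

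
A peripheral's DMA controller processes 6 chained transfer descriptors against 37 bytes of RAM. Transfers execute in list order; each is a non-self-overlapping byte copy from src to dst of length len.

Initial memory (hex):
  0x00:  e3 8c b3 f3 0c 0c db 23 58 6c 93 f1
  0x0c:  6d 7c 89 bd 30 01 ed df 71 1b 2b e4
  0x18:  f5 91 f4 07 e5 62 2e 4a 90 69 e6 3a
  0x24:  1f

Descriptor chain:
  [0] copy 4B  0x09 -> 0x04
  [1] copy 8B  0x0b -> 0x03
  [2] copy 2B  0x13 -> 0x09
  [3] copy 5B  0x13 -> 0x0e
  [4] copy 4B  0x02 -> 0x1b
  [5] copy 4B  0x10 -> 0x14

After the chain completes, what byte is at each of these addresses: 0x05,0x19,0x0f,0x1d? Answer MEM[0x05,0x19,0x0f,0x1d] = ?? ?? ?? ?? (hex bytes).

MEM[0x05,0x19,0x0f,0x1d] = 7c 91 71 6d

[0] 0x09->0x04 len=4 : 6c 93 f1 6d
[1] 0x0b->0x03 len=8 : f1 6d 7c 89 bd 30 01 ed
[2] 0x13->0x09 len=2 : df 71
[3] 0x13->0x0e len=5 : df 71 1b 2b e4
[4] 0x02->0x1b len=4 : b3 f1 6d 7c
[5] 0x10->0x14 len=4 : 1b 2b e4 df
query mem[0x05]=0x7c, mem[0x19]=0x91, mem[0x0f]=0x71, mem[0x1d]=0x6d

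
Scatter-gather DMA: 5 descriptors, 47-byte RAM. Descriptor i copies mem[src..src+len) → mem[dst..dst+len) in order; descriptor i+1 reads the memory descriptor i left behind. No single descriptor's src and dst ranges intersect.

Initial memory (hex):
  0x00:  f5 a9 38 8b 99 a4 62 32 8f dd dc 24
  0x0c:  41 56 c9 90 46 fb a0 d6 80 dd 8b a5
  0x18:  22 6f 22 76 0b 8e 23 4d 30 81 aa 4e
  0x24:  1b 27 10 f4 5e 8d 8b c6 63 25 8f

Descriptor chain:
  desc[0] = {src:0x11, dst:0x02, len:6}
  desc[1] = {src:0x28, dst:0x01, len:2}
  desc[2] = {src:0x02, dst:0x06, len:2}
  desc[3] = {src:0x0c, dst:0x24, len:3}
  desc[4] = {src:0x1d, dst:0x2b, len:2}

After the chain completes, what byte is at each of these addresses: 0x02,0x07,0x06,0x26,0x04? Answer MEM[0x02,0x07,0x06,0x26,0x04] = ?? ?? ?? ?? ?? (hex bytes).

D0: mem[0x02..0x07] <- [fb a0 d6 80 dd 8b]
D1: mem[0x01..0x02] <- [5e 8d]
D2: mem[0x06..0x07] <- [8d a0]
D3: mem[0x24..0x26] <- [41 56 c9]
D4: mem[0x2b..0x2c] <- [8e 23]
query mem[0x02]=0x8d, mem[0x07]=0xa0, mem[0x06]=0x8d, mem[0x26]=0xc9, mem[0x04]=0xd6

MEM[0x02,0x07,0x06,0x26,0x04] = 8d a0 8d c9 d6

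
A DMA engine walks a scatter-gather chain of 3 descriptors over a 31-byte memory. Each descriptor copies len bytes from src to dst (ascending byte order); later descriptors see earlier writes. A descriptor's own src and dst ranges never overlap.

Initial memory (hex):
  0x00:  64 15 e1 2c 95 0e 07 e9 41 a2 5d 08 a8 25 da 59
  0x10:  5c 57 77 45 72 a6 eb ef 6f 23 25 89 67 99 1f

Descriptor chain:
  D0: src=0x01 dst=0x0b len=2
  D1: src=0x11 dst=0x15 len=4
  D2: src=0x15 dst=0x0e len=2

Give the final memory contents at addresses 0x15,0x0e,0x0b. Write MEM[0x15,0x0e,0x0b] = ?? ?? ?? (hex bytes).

#0 dst[0x0b+2] := {0x15,0xe1}
#1 dst[0x15+4] := {0x57,0x77,0x45,0x72}
#2 dst[0x0e+2] := {0x57,0x77}
query mem[0x15]=0x57, mem[0x0e]=0x57, mem[0x0b]=0x15

MEM[0x15,0x0e,0x0b] = 57 57 15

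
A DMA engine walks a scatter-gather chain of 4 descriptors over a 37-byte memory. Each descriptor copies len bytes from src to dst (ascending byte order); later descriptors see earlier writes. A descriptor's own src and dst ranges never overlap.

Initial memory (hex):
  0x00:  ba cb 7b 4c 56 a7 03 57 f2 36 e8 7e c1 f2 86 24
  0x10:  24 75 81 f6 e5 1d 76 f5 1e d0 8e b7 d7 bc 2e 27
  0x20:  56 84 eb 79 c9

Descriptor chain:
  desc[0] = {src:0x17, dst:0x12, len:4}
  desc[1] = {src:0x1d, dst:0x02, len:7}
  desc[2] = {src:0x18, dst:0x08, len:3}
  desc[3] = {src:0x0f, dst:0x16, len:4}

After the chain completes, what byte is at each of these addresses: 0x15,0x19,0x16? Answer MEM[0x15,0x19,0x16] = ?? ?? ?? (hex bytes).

MEM[0x15,0x19,0x16] = 8e f5 24

[0] 0x17->0x12 len=4 : f5 1e d0 8e
[1] 0x1d->0x02 len=7 : bc 2e 27 56 84 eb 79
[2] 0x18->0x08 len=3 : 1e d0 8e
[3] 0x0f->0x16 len=4 : 24 24 75 f5
query mem[0x15]=0x8e, mem[0x19]=0xf5, mem[0x16]=0x24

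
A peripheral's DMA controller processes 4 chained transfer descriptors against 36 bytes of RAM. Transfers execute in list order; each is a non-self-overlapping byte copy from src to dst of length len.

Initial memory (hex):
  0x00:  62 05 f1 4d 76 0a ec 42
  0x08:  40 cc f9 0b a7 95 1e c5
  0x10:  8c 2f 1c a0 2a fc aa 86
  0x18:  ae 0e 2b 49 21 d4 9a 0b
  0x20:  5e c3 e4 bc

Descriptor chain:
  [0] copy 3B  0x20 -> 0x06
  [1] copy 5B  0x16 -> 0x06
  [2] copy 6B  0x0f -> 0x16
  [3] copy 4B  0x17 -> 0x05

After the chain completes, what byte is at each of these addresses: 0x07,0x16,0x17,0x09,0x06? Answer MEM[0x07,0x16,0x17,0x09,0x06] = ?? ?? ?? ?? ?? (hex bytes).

MEM[0x07,0x16,0x17,0x09,0x06] = 1c c5 8c 0e 2f

  after D0: wrote 3B at 0x06 = 5ec3e4
  after D1: wrote 5B at 0x06 = aa86ae0e2b
  after D2: wrote 6B at 0x16 = c58c2f1ca02a
  after D3: wrote 4B at 0x05 = 8c2f1ca0
query mem[0x07]=0x1c, mem[0x16]=0xc5, mem[0x17]=0x8c, mem[0x09]=0x0e, mem[0x06]=0x2f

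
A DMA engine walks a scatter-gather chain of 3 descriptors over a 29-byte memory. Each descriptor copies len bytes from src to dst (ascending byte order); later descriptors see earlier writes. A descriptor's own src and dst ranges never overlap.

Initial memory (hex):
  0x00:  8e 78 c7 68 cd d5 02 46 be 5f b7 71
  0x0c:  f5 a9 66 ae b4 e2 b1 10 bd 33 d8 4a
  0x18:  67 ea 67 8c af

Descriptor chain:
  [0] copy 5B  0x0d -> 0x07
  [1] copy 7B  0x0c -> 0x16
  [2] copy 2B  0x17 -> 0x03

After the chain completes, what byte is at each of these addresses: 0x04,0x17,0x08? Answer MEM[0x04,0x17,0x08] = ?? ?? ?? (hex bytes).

[0] 0x0d->0x07 len=5 : a9 66 ae b4 e2
[1] 0x0c->0x16 len=7 : f5 a9 66 ae b4 e2 b1
[2] 0x17->0x03 len=2 : a9 66
query mem[0x04]=0x66, mem[0x17]=0xa9, mem[0x08]=0x66

MEM[0x04,0x17,0x08] = 66 a9 66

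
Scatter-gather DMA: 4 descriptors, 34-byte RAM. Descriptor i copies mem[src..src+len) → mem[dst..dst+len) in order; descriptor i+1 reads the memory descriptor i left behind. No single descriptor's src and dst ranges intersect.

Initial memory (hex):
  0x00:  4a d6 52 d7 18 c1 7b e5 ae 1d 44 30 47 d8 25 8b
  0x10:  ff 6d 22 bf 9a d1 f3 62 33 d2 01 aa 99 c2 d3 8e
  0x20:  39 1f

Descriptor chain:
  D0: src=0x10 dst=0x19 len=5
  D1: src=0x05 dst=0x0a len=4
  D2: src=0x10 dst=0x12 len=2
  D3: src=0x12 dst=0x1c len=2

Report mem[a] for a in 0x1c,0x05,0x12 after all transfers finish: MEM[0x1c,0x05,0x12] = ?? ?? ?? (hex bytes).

  after D0: wrote 5B at 0x19 = ff6d22bf9a
  after D1: wrote 4B at 0x0a = c17be5ae
  after D2: wrote 2B at 0x12 = ff6d
  after D3: wrote 2B at 0x1c = ff6d
query mem[0x1c]=0xff, mem[0x05]=0xc1, mem[0x12]=0xff

MEM[0x1c,0x05,0x12] = ff c1 ff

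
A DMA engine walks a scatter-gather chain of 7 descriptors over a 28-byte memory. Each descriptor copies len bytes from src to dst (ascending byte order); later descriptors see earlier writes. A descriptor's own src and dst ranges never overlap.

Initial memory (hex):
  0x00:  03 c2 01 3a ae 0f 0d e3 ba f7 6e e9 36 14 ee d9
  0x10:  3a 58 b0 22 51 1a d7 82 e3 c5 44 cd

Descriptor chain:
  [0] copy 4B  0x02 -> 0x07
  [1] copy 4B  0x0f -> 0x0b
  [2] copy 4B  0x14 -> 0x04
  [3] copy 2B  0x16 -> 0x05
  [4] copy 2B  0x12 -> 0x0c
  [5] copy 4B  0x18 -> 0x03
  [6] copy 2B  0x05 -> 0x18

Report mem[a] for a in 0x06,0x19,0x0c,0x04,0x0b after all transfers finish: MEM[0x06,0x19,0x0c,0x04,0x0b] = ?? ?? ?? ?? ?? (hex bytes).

  after D0: wrote 4B at 0x07 = 013aae0f
  after D1: wrote 4B at 0x0b = d93a58b0
  after D2: wrote 4B at 0x04 = 511ad782
  after D3: wrote 2B at 0x05 = d782
  after D4: wrote 2B at 0x0c = b022
  after D5: wrote 4B at 0x03 = e3c544cd
  after D6: wrote 2B at 0x18 = 44cd
query mem[0x06]=0xcd, mem[0x19]=0xcd, mem[0x0c]=0xb0, mem[0x04]=0xc5, mem[0x0b]=0xd9

MEM[0x06,0x19,0x0c,0x04,0x0b] = cd cd b0 c5 d9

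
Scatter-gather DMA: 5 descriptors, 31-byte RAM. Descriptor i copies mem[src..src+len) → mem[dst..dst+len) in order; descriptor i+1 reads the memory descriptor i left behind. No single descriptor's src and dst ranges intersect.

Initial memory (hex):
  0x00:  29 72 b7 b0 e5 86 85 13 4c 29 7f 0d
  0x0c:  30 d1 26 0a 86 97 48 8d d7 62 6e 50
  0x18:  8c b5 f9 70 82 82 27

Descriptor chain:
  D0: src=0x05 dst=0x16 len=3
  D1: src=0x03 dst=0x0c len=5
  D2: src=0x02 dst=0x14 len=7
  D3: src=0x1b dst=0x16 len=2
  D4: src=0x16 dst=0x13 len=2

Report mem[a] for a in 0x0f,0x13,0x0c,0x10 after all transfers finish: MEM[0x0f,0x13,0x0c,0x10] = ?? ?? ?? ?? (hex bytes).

MEM[0x0f,0x13,0x0c,0x10] = 85 70 b0 13

#0 dst[0x16+3] := {0x86,0x85,0x13}
#1 dst[0x0c+5] := {0xb0,0xe5,0x86,0x85,0x13}
#2 dst[0x14+7] := {0xb7,0xb0,0xe5,0x86,0x85,0x13,0x4c}
#3 dst[0x16+2] := {0x70,0x82}
#4 dst[0x13+2] := {0x70,0x82}
query mem[0x0f]=0x85, mem[0x13]=0x70, mem[0x0c]=0xb0, mem[0x10]=0x13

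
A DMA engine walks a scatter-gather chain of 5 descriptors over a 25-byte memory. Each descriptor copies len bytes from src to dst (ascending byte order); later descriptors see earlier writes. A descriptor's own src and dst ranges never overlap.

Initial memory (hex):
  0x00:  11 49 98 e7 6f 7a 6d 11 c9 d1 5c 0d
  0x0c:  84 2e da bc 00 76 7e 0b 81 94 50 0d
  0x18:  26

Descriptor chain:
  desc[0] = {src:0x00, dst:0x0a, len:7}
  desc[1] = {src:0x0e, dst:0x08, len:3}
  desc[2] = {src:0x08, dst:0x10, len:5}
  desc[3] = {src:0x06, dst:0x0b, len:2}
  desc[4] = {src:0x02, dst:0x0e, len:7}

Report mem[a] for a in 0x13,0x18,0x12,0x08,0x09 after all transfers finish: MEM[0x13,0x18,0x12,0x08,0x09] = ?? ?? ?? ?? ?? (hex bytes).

D0: mem[0x0a..0x10] <- [11 49 98 e7 6f 7a 6d]
D1: mem[0x08..0x0a] <- [6f 7a 6d]
D2: mem[0x10..0x14] <- [6f 7a 6d 49 98]
D3: mem[0x0b..0x0c] <- [6d 11]
D4: mem[0x0e..0x14] <- [98 e7 6f 7a 6d 11 6f]
query mem[0x13]=0x11, mem[0x18]=0x26, mem[0x12]=0x6d, mem[0x08]=0x6f, mem[0x09]=0x7a

MEM[0x13,0x18,0x12,0x08,0x09] = 11 26 6d 6f 7a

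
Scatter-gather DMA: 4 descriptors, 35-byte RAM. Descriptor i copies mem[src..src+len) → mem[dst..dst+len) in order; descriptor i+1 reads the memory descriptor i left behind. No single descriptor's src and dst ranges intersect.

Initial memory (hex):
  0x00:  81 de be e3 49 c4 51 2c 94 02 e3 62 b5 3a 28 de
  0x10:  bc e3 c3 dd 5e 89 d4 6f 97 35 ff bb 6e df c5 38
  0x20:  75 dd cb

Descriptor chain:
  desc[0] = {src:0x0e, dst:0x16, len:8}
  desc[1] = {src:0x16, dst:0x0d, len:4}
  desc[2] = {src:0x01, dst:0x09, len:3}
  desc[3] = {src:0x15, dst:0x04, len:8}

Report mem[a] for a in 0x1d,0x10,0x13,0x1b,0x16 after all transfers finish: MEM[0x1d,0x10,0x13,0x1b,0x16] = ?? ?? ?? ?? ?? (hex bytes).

MEM[0x1d,0x10,0x13,0x1b,0x16] = 89 e3 dd dd 28

#0 dst[0x16+8] := {0x28,0xde,0xbc,0xe3,0xc3,0xdd,0x5e,0x89}
#1 dst[0x0d+4] := {0x28,0xde,0xbc,0xe3}
#2 dst[0x09+3] := {0xde,0xbe,0xe3}
#3 dst[0x04+8] := {0x89,0x28,0xde,0xbc,0xe3,0xc3,0xdd,0x5e}
query mem[0x1d]=0x89, mem[0x10]=0xe3, mem[0x13]=0xdd, mem[0x1b]=0xdd, mem[0x16]=0x28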